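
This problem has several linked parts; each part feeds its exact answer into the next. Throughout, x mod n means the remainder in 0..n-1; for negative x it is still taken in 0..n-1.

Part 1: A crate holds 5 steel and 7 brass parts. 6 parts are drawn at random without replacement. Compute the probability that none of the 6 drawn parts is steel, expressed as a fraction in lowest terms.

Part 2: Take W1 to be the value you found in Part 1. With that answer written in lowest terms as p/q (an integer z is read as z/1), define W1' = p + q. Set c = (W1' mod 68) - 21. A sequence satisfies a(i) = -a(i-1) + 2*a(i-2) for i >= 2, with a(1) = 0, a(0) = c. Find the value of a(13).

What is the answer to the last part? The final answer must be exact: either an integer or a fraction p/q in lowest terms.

-120120

Part 1: total draws C(12,6) = 924; favorable C(7,6) = 7; P = 1/132; answer 1/132
Part 2: W1 = 1/132; threaded value p + q = 133; c = 44; a(2) = -1*(0) + 2*(44) = 88; iterating: a(2)=88, a(3)=-88, a(4)=264, a(5)=-440, a(6)=968, a(7)=-1848, a(8)=3784, a(9)=-7480, a(10)=15048, a(11)=-30008, a(12)=60104, a(13)=-120120; answer -120120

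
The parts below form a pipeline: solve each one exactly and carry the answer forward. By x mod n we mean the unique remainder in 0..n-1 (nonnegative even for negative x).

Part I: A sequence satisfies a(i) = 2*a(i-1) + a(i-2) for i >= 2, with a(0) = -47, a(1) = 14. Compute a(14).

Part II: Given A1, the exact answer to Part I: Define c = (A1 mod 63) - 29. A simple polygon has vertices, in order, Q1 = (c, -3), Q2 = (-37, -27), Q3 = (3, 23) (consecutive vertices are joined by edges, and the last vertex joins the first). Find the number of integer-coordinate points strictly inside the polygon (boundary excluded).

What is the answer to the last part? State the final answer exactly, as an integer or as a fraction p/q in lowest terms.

Part I: a(2) = 2*(14) + 1*(-47) = -19; iterating: a(2)=-19, a(3)=-24, a(4)=-67, a(5)=-158, a(6)=-383, a(7)=-924, a(8)=-2231, a(9)=-5386, a(10)=-13003, a(11)=-31392, a(12)=-75787, a(13)=-182966, a(14)=-441719; answer -441719
Part II: A1 = -441719; c = 8; cross terms: (8*-27 - -37*-3)=-327, (-37*23 - 3*-27)=-770, (3*-3 - 8*23)=-193; twice the area = |-1290| = 1290; area = 645; boundary points = 3 + 10 + 1 = 14; strictly interior points = area - boundary/2 + 1 = 639; answer 639

639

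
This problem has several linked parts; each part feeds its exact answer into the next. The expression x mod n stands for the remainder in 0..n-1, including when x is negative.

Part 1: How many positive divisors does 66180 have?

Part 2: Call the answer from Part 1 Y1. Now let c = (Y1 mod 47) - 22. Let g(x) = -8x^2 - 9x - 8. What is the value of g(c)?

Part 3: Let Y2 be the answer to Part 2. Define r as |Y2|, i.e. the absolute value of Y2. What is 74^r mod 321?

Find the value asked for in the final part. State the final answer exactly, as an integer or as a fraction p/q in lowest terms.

250

Part 1: 66180 = 2^2 * 3 * 5 * 1103; number of divisors = (2+1) * (1+1) * (1+1) * (1+1) = 24; answer 24
Part 2: Y1 = 24; c = 2; -8*(2)^2 - 9*(2)^1 - 8 = (-32) + (-18) + (-8) = -58; answer -58
Part 3: Y2 = -58; r = 58; squarings mod 321: 74^1=74, 74^2=19, 74^4=40, 74^8=316, 74^16=25, 74^32=304; 74^58 = 74^2 * 74^8 * 74^16 * 74^32 = 250 (mod 321); answer 250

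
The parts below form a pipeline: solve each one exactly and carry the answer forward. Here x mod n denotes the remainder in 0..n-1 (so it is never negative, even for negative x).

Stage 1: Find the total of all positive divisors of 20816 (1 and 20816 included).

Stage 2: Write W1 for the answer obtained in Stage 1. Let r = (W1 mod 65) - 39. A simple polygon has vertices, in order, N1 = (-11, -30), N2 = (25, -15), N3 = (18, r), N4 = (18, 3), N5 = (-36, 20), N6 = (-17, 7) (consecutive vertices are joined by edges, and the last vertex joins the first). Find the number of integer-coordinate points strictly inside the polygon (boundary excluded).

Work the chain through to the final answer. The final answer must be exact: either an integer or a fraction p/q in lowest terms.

1259

Stage 1: 20816 = 2^4 * 1301; sigma = (1 + 2 + 4 + 8 + 16) * (1 + 1301) = 31 * 1302 = 40362; answer 40362
Stage 2: W1 = 40362; r = 23; cross terms: (-11*-15 - 25*-30)=915, (25*23 - 18*-15)=845, (18*3 - 18*23)=-360, (18*20 - -36*3)=468, (-36*7 - -17*20)=88, (-17*-30 - -11*7)=587; twice the area = |2543| = 2543; area = 2543/2; boundary points = 3 + 1 + 20 + 1 + 1 + 1 = 27; strictly interior points = area - boundary/2 + 1 = 1259; answer 1259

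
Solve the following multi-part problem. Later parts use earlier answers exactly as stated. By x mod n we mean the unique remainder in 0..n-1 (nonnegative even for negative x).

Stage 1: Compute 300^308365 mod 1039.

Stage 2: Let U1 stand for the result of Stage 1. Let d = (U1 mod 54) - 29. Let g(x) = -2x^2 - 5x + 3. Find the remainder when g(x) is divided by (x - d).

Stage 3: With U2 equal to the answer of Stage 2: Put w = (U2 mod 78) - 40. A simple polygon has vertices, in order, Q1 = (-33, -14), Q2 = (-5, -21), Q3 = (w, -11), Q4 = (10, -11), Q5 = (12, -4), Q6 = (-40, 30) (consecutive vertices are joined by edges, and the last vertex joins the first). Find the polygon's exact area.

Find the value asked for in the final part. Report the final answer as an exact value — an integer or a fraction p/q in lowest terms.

1245

Stage 1: squarings mod 1039: 300^1=300, 300^2=646, 300^4=677, 300^8=130, 300^16=276, 300^32=329, 300^64=185, 300^128=977, 300^256=727, 300^512=717, 300^1024=823, 300^2048=940, 300^4096=450, 300^8192=934, 300^16384=635, 300^32768=93, 300^65536=337, 300^131072=318, 300^262144=341; 300^308365 = 300^1 * 300^4 * 300^8 * 300^128 * 300^1024 * 300^4096 * 300^8192 * 300^32768 * 300^262144 = 378 (mod 1039); answer 378
Stage 2: U1 = 378; d = -29; remainder = value at the root: -2*(-29)^2 - 5*(-29)^1 + 3 = (-1682) + (145) + (3) = -1534; answer -1534
Stage 3: U2 = -1534; w = -14; cross terms: (-33*-21 - -5*-14)=623, (-5*-11 - -14*-21)=-239, (-14*-11 - 10*-11)=264, (10*-4 - 12*-11)=92, (12*30 - -40*-4)=200, (-40*-14 - -33*30)=1550; twice the area = |2490| = 2490; area = 1245; answer 1245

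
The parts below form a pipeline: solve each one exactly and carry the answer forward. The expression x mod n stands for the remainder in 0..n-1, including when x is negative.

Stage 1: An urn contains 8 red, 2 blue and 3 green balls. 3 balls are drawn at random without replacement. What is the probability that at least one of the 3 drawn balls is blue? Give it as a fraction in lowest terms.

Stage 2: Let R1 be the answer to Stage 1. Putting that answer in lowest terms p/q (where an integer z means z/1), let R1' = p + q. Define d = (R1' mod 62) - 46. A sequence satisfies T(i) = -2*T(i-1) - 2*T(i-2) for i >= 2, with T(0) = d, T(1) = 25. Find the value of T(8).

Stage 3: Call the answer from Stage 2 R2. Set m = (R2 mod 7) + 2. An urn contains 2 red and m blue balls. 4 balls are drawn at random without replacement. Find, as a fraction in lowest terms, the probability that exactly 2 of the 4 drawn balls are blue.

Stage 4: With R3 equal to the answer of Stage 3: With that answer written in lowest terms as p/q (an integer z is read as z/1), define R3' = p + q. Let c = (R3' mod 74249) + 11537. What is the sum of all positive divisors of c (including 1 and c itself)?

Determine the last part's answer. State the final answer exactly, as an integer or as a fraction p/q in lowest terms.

18144

Stage 1: total draws C(13,3) = 286; complement C(11,3) = 165; favorable 286 - 165 = 121; P = 11/26; answer 11/26
Stage 2: R1 = 11/26; threaded value p + q = 37; d = -9; T(2) = -2*(25) - 2*(-9) = -32; iterating: T(2)=-32, T(3)=14, T(4)=36, T(5)=-100, T(6)=128, T(7)=-56, T(8)=-144; answer -144
Stage 3: R2 = -144; m = 5; total draws C(7,4) = 35; favorable C(5,2)*C(2,2) = 10; P = 2/7; answer 2/7
Stage 4: R3 = 2/7; threaded value p + q = 9; c = 11546; 11546 = 2 * 23 * 251; sigma = (1 + 2) * (1 + 23) * (1 + 251) = 3 * 24 * 252 = 18144; answer 18144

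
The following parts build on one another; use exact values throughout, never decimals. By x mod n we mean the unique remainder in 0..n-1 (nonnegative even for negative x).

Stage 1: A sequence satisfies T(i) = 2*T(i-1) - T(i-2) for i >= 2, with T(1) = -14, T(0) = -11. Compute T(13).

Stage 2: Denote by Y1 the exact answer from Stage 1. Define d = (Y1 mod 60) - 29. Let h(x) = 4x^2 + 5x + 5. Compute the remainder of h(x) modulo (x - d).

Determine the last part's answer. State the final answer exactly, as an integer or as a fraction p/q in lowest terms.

1354

Stage 1: T(2) = 2*(-14) - 1*(-11) = -17; iterating: T(2)=-17, T(3)=-20, T(4)=-23, T(5)=-26, T(6)=-29, T(7)=-32, T(8)=-35, T(9)=-38, T(10)=-41, T(11)=-44, T(12)=-47, T(13)=-50; answer -50
Stage 2: Y1 = -50; d = -19; remainder = value at the root: 4*(-19)^2 + 5*(-19)^1 + 5 = (1444) + (-95) + (5) = 1354; answer 1354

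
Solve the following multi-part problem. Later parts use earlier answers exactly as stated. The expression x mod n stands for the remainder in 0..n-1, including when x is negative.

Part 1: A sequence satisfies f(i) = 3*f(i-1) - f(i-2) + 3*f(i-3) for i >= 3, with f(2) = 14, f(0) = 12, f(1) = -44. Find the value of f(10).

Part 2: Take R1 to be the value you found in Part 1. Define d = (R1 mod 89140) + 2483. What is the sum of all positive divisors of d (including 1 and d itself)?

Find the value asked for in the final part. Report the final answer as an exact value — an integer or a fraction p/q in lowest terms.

Part 1: f(3) = 3*(14) - 1*(-44) + 3*(12) = 122; iterating: f(3)=122, f(4)=220, f(5)=580, f(6)=1886, f(7)=5738, f(8)=17068, f(9)=51124, f(10)=153518; answer 153518
Part 2: R1 = 153518; d = 66861; 66861 = 3^2 * 17 * 19 * 23; sigma = (1 + 3 + 9) * (1 + 17) * (1 + 19) * (1 + 23) = 13 * 18 * 20 * 24 = 112320; answer 112320

112320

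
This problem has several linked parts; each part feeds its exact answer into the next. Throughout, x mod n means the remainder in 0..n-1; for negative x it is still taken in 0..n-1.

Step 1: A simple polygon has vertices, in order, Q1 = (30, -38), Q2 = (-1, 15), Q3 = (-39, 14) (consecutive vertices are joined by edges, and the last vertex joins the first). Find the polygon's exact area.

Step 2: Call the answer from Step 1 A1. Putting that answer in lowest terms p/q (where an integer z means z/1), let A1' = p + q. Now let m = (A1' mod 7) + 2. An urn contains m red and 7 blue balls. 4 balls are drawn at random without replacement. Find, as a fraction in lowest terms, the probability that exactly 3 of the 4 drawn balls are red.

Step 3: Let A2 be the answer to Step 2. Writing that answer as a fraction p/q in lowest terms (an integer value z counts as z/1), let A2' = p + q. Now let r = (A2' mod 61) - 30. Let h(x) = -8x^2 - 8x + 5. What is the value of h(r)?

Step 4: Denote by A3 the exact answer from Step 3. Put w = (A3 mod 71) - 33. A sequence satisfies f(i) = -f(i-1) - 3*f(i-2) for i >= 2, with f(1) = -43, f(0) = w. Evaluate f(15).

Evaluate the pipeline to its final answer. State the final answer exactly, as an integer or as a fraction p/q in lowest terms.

62999

Step 1: cross terms: (30*15 - -1*-38)=412, (-1*14 - -39*15)=571, (-39*-38 - 30*14)=1062; twice the area = |2045| = 2045; area = 2045/2; answer 2045/2
Step 2: A1 = 2045/2; threaded value p + q = 2047; m = 5; total draws C(12,4) = 495; favorable C(5,3)*C(7,1) = 70; P = 14/99; answer 14/99
Step 3: A2 = 14/99; threaded value p + q = 113; r = 22; -8*(22)^2 - 8*(22)^1 + 5 = (-3872) + (-176) + (5) = -4043; answer -4043
Step 4: A3 = -4043; w = -29; f(2) = -1*(-43) - 3*(-29) = 130; iterating: f(2)=130, f(3)=-1, f(4)=-389, f(5)=392, f(6)=775, f(7)=-1951, f(8)=-374, f(9)=6227, f(10)=-5105, f(11)=-13576, f(12)=28891, f(13)=11837, f(14)=-98510, f(15)=62999; answer 62999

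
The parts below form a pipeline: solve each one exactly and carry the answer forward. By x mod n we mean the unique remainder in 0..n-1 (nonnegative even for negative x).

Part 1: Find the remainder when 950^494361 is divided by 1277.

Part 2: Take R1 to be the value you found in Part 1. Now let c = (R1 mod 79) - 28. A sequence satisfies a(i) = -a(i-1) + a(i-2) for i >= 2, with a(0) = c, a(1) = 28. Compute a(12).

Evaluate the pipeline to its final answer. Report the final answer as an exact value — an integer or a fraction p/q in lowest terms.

-6524

Part 1: squarings mod 1277: 950^1=950, 950^2=938, 950^4=1268, 950^8=81, 950^16=176, 950^32=328, 950^64=316, 950^128=250, 950^256=1204, 950^512=221, 950^1024=315, 950^2048=896, 950^4096=860, 950^8192=217, 950^16384=1117, 950^32768=60, 950^65536=1046, 950^131072=1004, 950^262144=463; 950^494361 = 950^1 * 950^8 * 950^16 * 950^256 * 950^512 * 950^2048 * 950^32768 * 950^65536 * 950^131072 * 950^262144 = 395 (mod 1277); answer 395
Part 2: R1 = 395; c = -28; a(2) = -1*(28) + 1*(-28) = -56; iterating: a(2)=-56, a(3)=84, a(4)=-140, a(5)=224, a(6)=-364, a(7)=588, a(8)=-952, a(9)=1540, a(10)=-2492, a(11)=4032, a(12)=-6524; answer -6524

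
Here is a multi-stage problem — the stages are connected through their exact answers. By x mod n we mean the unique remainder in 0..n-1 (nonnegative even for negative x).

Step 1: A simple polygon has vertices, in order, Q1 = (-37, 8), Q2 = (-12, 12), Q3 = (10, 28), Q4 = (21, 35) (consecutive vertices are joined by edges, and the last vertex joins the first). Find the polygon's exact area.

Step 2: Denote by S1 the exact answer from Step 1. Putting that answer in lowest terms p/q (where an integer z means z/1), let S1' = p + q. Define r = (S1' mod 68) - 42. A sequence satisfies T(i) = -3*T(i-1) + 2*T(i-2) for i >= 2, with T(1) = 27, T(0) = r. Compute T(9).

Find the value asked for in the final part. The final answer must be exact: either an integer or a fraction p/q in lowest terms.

Step 1: cross terms: (-37*12 - -12*8)=-348, (-12*28 - 10*12)=-456, (10*35 - 21*28)=-238, (21*8 - -37*35)=1463; twice the area = |421| = 421; area = 421/2; answer 421/2
Step 2: S1 = 421/2; threaded value p + q = 423; r = -27; T(2) = -3*(27) + 2*(-27) = -135; iterating: T(2)=-135, T(3)=459, T(4)=-1647, T(5)=5859, T(6)=-20871, T(7)=74331, T(8)=-264735, T(9)=942867; answer 942867

942867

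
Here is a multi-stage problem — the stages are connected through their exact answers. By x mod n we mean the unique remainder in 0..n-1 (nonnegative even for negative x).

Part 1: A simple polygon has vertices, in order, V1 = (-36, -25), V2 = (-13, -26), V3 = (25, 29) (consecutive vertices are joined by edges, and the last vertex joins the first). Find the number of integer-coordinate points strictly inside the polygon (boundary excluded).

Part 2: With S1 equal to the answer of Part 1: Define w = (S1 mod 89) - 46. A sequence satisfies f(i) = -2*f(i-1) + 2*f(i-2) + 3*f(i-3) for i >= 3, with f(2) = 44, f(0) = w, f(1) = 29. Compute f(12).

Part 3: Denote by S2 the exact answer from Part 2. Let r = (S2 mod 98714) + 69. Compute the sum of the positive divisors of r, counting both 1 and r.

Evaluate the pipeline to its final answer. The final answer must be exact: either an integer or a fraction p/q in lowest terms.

Part 1: cross terms: (-36*-26 - -13*-25)=611, (-13*29 - 25*-26)=273, (25*-25 - -36*29)=419; twice the area = |1303| = 1303; area = 1303/2; boundary points = 1 + 1 + 1 = 3; strictly interior points = area - boundary/2 + 1 = 651; answer 651
Part 2: S1 = 651; w = -18; f(3) = -2*(44) + 2*(29) + 3*(-18) = -84; iterating: f(3)=-84, f(4)=343, f(5)=-722, f(6)=1878, f(7)=-4171, f(8)=9932, f(9)=-22572, f(10)=52495, f(11)=-120338, f(12)=277950; answer 277950
Part 3: S2 = 277950; r = 80591; 80591 = 7 * 29 * 397; sigma = (1 + 7) * (1 + 29) * (1 + 397) = 8 * 30 * 398 = 95520; answer 95520

95520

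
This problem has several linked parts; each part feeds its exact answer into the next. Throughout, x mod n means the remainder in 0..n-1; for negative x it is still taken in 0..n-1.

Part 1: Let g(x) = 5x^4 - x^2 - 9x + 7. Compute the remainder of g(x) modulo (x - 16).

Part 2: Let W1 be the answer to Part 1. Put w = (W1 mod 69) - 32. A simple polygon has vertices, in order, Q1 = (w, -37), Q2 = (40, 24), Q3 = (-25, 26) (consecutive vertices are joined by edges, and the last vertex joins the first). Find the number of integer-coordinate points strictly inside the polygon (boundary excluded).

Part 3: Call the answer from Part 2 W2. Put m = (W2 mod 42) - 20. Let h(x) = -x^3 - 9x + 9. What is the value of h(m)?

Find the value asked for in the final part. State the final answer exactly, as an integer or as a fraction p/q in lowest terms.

Part 1: remainder = value at the root: 5*(16)^4 - 1*(16)^2 - 9*(16)^1 + 7 = (327680) + (-256) + (-144) + (7) = 327287; answer 327287
Part 2: W1 = 327287; w = -12; cross terms: (-12*24 - 40*-37)=1192, (40*26 - -25*24)=1640, (-25*-37 - -12*26)=1237; twice the area = |4069| = 4069; area = 4069/2; boundary points = 1 + 1 + 1 = 3; strictly interior points = area - boundary/2 + 1 = 2034; answer 2034
Part 3: W2 = 2034; m = -2; -1*(-2)^3 - 9*(-2)^1 + 9 = (8) + (18) + (9) = 35; answer 35

35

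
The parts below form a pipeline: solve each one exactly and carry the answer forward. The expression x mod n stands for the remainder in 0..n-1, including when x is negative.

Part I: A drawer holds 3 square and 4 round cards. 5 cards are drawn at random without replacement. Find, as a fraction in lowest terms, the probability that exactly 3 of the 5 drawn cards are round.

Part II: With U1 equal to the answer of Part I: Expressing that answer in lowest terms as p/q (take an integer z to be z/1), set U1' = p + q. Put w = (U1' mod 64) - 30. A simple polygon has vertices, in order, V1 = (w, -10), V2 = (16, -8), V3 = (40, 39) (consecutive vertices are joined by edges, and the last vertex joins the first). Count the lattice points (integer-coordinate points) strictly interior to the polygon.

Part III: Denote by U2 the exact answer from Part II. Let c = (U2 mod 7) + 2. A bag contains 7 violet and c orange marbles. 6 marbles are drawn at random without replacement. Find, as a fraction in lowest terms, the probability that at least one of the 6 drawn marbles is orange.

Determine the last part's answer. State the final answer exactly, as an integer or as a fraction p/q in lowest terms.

Part I: total draws C(7,5) = 21; favorable C(4,3)*C(3,2) = 12; P = 4/7; answer 4/7
Part II: U1 = 4/7; threaded value p + q = 11; w = -19; cross terms: (-19*-8 - 16*-10)=312, (16*39 - 40*-8)=944, (40*-10 - -19*39)=341; twice the area = |1597| = 1597; area = 1597/2; boundary points = 1 + 1 + 1 = 3; strictly interior points = area - boundary/2 + 1 = 798; answer 798
Part III: U2 = 798; c = 2; total draws C(9,6) = 84; complement C(7,6) = 7; favorable 84 - 7 = 77; P = 11/12; answer 11/12

11/12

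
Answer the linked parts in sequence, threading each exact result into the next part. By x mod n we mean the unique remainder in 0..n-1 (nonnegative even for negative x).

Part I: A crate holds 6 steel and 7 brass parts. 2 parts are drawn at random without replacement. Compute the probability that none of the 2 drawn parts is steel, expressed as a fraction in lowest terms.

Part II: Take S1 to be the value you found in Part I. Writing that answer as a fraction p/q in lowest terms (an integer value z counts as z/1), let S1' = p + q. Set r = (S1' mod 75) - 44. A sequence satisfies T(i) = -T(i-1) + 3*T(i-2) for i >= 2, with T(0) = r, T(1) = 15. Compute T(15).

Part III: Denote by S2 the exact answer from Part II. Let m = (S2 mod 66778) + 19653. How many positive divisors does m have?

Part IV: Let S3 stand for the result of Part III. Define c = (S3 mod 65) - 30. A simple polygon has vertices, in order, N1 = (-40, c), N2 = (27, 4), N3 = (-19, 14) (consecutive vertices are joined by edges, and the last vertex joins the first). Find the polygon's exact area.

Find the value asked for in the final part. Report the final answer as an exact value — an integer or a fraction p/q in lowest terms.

Part I: total draws C(13,2) = 78; favorable C(7,2) = 21; P = 7/26; answer 7/26
Part II: S1 = 7/26; threaded value p + q = 33; r = -11; T(2) = -1*(15) + 3*(-11) = -48; iterating: T(2)=-48, T(3)=93, T(4)=-237, T(5)=516, T(6)=-1227, T(7)=2775, T(8)=-6456, T(9)=14781, T(10)=-34149, T(11)=78492, T(12)=-180939, T(13)=416415, T(14)=-959232, T(15)=2208477; answer 2208477
Part III: S2 = 2208477; m = 24456; 24456 = 2^3 * 3 * 1019; number of divisors = (3+1) * (1+1) * (1+1) = 16; answer 16
Part IV: S3 = 16; c = -14; cross terms: (-40*4 - 27*-14)=218, (27*14 - -19*4)=454, (-19*-14 - -40*14)=826; twice the area = |1498| = 1498; area = 749; answer 749

749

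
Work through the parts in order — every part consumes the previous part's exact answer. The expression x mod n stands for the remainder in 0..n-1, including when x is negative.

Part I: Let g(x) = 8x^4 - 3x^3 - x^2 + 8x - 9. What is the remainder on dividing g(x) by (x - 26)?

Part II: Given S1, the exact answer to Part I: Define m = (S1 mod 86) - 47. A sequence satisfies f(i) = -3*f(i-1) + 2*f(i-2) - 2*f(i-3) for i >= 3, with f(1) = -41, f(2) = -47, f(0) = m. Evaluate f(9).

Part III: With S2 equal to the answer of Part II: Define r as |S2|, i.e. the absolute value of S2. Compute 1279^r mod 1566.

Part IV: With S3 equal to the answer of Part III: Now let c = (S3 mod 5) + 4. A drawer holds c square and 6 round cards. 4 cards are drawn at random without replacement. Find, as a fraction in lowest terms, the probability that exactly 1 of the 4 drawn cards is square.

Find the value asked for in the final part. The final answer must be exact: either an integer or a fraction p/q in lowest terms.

160/1001

Part I: remainder = value at the root: 8*(26)^4 - 3*(26)^3 - 1*(26)^2 + 8*(26)^1 - 9 = (3655808) + (-52728) + (-676) + (208) + (-9) = 3602603; answer 3602603
Part II: S1 = 3602603; m = 16; f(3) = -3*(-47) + 2*(-41) - 2*(16) = 27; iterating: f(3)=27, f(4)=-93, f(5)=427, f(6)=-1521, f(7)=5603, f(8)=-20705, f(9)=76363; answer 76363
Part III: S2 = 76363; r = 76363; squarings mod 1566: 1279^1=1279, 1279^2=937, 1279^4=1009, 1279^8=181, 1279^16=1441, 1279^32=1531, 1279^64=1225, 1279^128=397, 1279^256=1009, 1279^512=181, 1279^1024=1441, 1279^2048=1531, 1279^4096=1225, 1279^8192=397, 1279^16384=1009, 1279^32768=181, 1279^65536=1441; 1279^76363 = 1279^1 * 1279^2 * 1279^8 * 1279^64 * 1279^512 * 1279^2048 * 1279^8192 * 1279^65536 = 1549 (mod 1566); answer 1549
Part IV: S3 = 1549; c = 8; total draws C(14,4) = 1001; favorable C(8,1)*C(6,3) = 160; P = 160/1001; answer 160/1001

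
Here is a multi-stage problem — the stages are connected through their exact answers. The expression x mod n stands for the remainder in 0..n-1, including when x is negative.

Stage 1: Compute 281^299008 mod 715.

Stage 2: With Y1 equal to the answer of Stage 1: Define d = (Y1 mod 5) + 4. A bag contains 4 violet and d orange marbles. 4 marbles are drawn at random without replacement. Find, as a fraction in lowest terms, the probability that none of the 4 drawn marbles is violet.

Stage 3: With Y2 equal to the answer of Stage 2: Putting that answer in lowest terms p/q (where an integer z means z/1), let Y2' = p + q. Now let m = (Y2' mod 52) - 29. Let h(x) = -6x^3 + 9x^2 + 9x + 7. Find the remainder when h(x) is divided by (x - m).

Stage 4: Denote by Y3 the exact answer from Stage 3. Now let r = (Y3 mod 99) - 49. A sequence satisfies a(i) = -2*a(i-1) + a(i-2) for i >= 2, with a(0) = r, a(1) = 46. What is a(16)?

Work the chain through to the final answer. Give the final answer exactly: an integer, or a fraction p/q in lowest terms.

-16977672

Stage 1: squarings mod 715: 281^1=281, 281^2=311, 281^4=196, 281^8=521, 281^16=456, 281^32=586, 281^64=196, 281^128=521, 281^256=456, 281^512=586, 281^1024=196, 281^2048=521, 281^4096=456, 281^8192=586, 281^16384=196, 281^32768=521, 281^65536=456, 281^131072=586, 281^262144=196; 281^299008 = 281^4096 * 281^32768 * 281^262144 = 521 (mod 715); answer 521
Stage 2: Y1 = 521; d = 5; total draws C(9,4) = 126; favorable C(5,4) = 5; P = 5/126; answer 5/126
Stage 3: Y2 = 5/126; threaded value p + q = 131; m = -2; remainder = value at the root: -6*(-2)^3 + 9*(-2)^2 + 9*(-2)^1 + 7 = (48) + (36) + (-18) + (7) = 73; answer 73
Stage 4: Y3 = 73; r = 24; a(2) = -2*(46) + 1*(24) = -68; iterating: a(2)=-68, a(3)=182, a(4)=-432, a(5)=1046, a(6)=-2524, a(7)=6094, a(8)=-14712, a(9)=35518, a(10)=-85748, a(11)=207014, a(12)=-499776, a(13)=1206566, a(14)=-2912908, a(15)=7032382, a(16)=-16977672; answer -16977672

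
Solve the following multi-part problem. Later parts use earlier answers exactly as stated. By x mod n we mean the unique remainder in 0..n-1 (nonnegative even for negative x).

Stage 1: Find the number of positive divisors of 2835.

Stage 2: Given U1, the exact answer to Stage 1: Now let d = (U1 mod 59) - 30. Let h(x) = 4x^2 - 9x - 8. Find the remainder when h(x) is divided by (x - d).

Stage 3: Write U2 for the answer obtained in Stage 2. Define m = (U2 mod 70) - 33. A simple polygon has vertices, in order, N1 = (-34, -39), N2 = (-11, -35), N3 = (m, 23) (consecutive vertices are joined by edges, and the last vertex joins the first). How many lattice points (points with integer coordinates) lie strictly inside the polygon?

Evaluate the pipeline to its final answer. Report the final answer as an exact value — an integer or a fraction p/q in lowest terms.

Stage 1: 2835 = 3^4 * 5 * 7; number of divisors = (4+1) * (1+1) * (1+1) = 20; answer 20
Stage 2: U1 = 20; d = -10; remainder = value at the root: 4*(-10)^2 - 9*(-10)^1 - 8 = (400) + (90) + (-8) = 482; answer 482
Stage 3: U2 = 482; m = 29; cross terms: (-34*-35 - -11*-39)=761, (-11*23 - 29*-35)=762, (29*-39 - -34*23)=-349; twice the area = |1174| = 1174; area = 587; boundary points = 1 + 2 + 1 = 4; strictly interior points = area - boundary/2 + 1 = 586; answer 586

586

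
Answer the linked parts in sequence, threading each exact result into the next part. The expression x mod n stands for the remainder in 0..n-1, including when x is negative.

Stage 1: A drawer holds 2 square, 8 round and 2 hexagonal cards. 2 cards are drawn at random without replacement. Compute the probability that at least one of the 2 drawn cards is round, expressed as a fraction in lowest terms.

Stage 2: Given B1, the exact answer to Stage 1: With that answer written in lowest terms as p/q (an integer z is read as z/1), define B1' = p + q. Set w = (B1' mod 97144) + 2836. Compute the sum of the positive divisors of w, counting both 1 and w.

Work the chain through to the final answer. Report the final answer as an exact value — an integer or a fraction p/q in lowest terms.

Stage 1: total draws C(12,2) = 66; complement C(4,2) = 6; favorable 66 - 6 = 60; P = 10/11; answer 10/11
Stage 2: B1 = 10/11; threaded value p + q = 21; w = 2857; 2857 is prime, so its only divisors are 1 and 2857; sigma = 1 + 2857 = 2858; answer 2858

2858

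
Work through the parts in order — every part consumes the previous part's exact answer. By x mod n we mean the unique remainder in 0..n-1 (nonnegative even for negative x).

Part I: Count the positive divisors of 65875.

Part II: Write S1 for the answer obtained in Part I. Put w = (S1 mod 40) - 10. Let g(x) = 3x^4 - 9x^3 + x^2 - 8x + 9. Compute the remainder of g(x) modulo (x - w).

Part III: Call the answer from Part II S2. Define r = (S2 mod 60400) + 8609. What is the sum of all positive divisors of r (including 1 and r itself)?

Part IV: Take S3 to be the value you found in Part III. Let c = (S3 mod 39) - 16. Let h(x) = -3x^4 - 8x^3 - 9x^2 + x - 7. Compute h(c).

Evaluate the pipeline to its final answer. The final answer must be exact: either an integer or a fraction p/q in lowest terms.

-3102

Part I: 65875 = 5^3 * 17 * 31; number of divisors = (3+1) * (1+1) * (1+1) = 16; answer 16
Part II: S1 = 16; w = 6; remainder = value at the root: 3*(6)^4 - 9*(6)^3 + 1*(6)^2 - 8*(6)^1 + 9 = (3888) + (-1944) + (36) + (-48) + (9) = 1941; answer 1941
Part III: S2 = 1941; r = 10550; 10550 = 2 * 5^2 * 211; sigma = (1 + 2) * (1 + 5 + 25) * (1 + 211) = 3 * 31 * 212 = 19716; answer 19716
Part IV: S3 = 19716; c = 5; -3*(5)^4 - 8*(5)^3 - 9*(5)^2 + 1*(5)^1 - 7 = (-1875) + (-1000) + (-225) + (5) + (-7) = -3102; answer -3102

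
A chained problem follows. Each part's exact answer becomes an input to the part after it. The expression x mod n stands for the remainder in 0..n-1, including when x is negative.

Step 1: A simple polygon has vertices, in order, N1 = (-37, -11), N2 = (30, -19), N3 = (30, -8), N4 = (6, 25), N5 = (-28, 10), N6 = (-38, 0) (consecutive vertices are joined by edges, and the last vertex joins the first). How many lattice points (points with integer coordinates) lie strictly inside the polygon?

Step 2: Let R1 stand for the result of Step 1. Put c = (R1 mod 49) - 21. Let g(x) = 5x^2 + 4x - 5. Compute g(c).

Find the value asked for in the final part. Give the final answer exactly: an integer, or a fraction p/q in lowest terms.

Step 1: cross terms: (-37*-19 - 30*-11)=1033, (30*-8 - 30*-19)=330, (30*25 - 6*-8)=798, (6*10 - -28*25)=760, (-28*0 - -38*10)=380, (-38*-11 - -37*0)=418; twice the area = |3719| = 3719; area = 3719/2; boundary points = 1 + 11 + 3 + 1 + 10 + 1 = 27; strictly interior points = area - boundary/2 + 1 = 1847; answer 1847
Step 2: R1 = 1847; c = 13; 5*(13)^2 + 4*(13)^1 - 5 = (845) + (52) + (-5) = 892; answer 892

892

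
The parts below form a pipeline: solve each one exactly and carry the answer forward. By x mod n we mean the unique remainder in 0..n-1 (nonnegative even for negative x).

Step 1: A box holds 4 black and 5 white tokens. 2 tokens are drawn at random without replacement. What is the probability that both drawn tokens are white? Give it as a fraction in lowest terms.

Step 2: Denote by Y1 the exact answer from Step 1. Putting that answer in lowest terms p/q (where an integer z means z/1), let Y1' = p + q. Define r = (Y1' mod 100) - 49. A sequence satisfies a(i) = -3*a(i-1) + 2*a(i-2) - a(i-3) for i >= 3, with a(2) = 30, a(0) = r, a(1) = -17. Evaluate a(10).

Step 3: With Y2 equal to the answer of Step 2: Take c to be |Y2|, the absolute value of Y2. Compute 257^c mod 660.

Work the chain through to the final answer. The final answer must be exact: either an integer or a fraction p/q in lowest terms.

289

Step 1: total draws C(9,2) = 36; favorable C(5,2) = 10; P = 5/18; answer 5/18
Step 2: Y1 = 5/18; threaded value p + q = 23; r = -26; a(3) = -3*(30) + 2*(-17) - 1*(-26) = -98; iterating: a(3)=-98, a(4)=371, a(5)=-1339, a(6)=4857, a(7)=-17620, a(8)=63913, a(9)=-231836, a(10)=840954; answer 840954
Step 3: Y2 = 840954; c = 840954; squarings mod 660: 257^1=257, 257^2=49, 257^4=421, 257^8=361, 257^16=301, 257^32=181, 257^64=421, 257^128=361, 257^256=301, 257^512=181, 257^1024=421, 257^2048=361, 257^4096=301, 257^8192=181, 257^16384=421, 257^32768=361, 257^65536=301, 257^131072=181, 257^262144=421, 257^524288=361; 257^840954 = 257^2 * 257^8 * 257^16 * 257^32 * 257^64 * 257^128 * 257^1024 * 257^4096 * 257^16384 * 257^32768 * 257^262144 * 257^524288 = 289 (mod 660); answer 289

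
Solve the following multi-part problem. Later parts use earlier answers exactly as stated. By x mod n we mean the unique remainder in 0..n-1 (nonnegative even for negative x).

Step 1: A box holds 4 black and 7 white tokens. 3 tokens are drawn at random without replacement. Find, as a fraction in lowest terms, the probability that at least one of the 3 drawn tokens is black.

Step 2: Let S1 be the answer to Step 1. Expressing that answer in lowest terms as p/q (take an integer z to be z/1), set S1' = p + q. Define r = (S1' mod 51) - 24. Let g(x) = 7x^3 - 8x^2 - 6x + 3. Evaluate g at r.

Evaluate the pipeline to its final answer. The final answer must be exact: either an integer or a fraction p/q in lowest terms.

Step 1: total draws C(11,3) = 165; complement C(7,3) = 35; favorable 165 - 35 = 130; P = 26/33; answer 26/33
Step 2: S1 = 26/33; threaded value p + q = 59; r = -16; 7*(-16)^3 - 8*(-16)^2 - 6*(-16)^1 + 3 = (-28672) + (-2048) + (96) + (3) = -30621; answer -30621

-30621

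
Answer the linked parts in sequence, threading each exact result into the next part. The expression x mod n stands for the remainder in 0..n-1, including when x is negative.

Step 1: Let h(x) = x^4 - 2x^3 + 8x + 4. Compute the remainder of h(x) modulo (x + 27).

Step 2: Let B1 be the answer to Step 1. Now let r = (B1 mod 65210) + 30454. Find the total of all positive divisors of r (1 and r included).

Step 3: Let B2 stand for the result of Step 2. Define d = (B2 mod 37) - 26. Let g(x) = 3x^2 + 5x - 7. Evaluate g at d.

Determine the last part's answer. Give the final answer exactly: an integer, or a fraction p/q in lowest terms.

Step 1: remainder = value at the root: 1*(-27)^4 - 2*(-27)^3 + 8*(-27)^1 + 4 = (531441) + (39366) + (-216) + (4) = 570595; answer 570595
Step 2: B1 = 570595; r = 79369; 79369 = 139 * 571; sigma = (1 + 139) * (1 + 571) = 140 * 572 = 80080; answer 80080
Step 3: B2 = 80080; d = -14; 3*(-14)^2 + 5*(-14)^1 - 7 = (588) + (-70) + (-7) = 511; answer 511

511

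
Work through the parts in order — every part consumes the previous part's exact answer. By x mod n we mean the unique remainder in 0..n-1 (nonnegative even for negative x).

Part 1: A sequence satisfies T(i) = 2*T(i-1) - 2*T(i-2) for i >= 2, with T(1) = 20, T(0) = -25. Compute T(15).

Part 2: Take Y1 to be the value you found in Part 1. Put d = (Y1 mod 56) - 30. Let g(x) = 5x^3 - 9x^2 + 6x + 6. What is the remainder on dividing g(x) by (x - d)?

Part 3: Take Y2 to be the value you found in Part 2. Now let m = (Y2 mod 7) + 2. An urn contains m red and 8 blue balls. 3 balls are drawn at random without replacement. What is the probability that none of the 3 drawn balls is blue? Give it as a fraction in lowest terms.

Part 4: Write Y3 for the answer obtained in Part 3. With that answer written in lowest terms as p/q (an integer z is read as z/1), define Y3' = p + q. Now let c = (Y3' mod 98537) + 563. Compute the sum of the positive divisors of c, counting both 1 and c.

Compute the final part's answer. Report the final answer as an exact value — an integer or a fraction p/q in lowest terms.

Part 1: T(2) = 2*(20) - 2*(-25) = 90; iterating: T(2)=90, T(3)=140, T(4)=100, T(5)=-80, T(6)=-360, T(7)=-560, T(8)=-400, T(9)=320, T(10)=1440, T(11)=2240, T(12)=1600, T(13)=-1280, T(14)=-5760, T(15)=-8960; answer -8960
Part 2: Y1 = -8960; d = -30; remainder = value at the root: 5*(-30)^3 - 9*(-30)^2 + 6*(-30)^1 + 6 = (-135000) + (-8100) + (-180) + (6) = -143274; answer -143274
Part 3: Y2 = -143274; m = 4; total draws C(12,3) = 220; favorable C(4,3) = 4; P = 1/55; answer 1/55
Part 4: Y3 = 1/55; threaded value p + q = 56; c = 619; 619 is prime, so its only divisors are 1 and 619; sigma = 1 + 619 = 620; answer 620

620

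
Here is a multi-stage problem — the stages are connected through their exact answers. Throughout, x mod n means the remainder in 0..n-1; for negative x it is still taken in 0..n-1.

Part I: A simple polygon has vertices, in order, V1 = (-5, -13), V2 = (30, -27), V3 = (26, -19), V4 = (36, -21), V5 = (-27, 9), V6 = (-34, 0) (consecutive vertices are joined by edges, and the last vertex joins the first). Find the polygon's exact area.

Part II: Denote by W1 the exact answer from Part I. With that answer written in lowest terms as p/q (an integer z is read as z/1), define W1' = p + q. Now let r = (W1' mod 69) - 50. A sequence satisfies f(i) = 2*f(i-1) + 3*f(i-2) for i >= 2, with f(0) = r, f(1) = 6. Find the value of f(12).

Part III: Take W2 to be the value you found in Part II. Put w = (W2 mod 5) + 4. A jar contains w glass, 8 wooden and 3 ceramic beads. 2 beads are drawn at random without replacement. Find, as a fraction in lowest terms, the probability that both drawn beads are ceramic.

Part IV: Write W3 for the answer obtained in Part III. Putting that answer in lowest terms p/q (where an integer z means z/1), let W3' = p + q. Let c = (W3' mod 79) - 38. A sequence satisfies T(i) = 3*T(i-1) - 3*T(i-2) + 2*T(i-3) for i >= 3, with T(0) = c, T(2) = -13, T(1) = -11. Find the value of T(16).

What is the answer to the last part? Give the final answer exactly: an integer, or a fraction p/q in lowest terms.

-87373

Part I: cross terms: (-5*-27 - 30*-13)=525, (30*-19 - 26*-27)=132, (26*-21 - 36*-19)=138, (36*9 - -27*-21)=-243, (-27*0 - -34*9)=306, (-34*-13 - -5*0)=442; twice the area = |1300| = 1300; area = 650; answer 650
Part II: W1 = 650; threaded value p + q = 651; r = -20; f(2) = 2*(6) + 3*(-20) = -48; iterating: f(2)=-48, f(3)=-78, f(4)=-300, f(5)=-834, f(6)=-2568, f(7)=-7638, f(8)=-22980, f(9)=-68874, f(10)=-206688, f(11)=-619998, f(12)=-1860060; answer -1860060
Part III: W2 = -1860060; w = 4; total draws C(15,2) = 105; favorable C(3,2) = 3; P = 1/35; answer 1/35
Part IV: W3 = 1/35; threaded value p + q = 36; c = -2; T(3) = 3*(-13) - 3*(-11) + 2*(-2) = -10; iterating: T(3)=-10, T(4)=-13, T(5)=-35, T(6)=-86, T(7)=-179, T(8)=-349, T(9)=-682, T(10)=-1357, T(11)=-2723, T(12)=-5462, T(13)=-10931, T(14)=-21853, T(15)=-43690, T(16)=-87373; answer -87373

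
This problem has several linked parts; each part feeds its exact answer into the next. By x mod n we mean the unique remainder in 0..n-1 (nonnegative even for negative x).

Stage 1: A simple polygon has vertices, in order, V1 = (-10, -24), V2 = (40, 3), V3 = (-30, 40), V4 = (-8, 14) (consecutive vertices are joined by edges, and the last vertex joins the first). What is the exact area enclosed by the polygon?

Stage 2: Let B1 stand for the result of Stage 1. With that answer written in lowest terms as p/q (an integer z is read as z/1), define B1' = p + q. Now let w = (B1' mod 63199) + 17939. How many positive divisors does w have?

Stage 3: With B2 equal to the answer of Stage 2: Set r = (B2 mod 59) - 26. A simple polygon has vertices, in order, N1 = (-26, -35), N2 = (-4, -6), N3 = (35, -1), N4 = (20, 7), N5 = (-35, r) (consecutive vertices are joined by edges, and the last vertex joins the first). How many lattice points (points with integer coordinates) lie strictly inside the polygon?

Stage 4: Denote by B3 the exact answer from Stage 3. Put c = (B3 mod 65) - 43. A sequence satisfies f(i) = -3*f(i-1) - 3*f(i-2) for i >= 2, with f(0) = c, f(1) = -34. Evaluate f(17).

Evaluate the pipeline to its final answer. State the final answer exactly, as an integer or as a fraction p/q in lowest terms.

Stage 1: cross terms: (-10*3 - 40*-24)=930, (40*40 - -30*3)=1690, (-30*14 - -8*40)=-100, (-8*-24 - -10*14)=332; twice the area = |2852| = 2852; area = 1426; answer 1426
Stage 2: B1 = 1426; threaded value p + q = 1427; w = 19366; 19366 = 2 * 23 * 421; number of divisors = (1+1) * (1+1) * (1+1) = 8; answer 8
Stage 3: B2 = 8; r = -18; cross terms: (-26*-6 - -4*-35)=16, (-4*-1 - 35*-6)=214, (35*7 - 20*-1)=265, (20*-18 - -35*7)=-115, (-35*-35 - -26*-18)=757; twice the area = |1137| = 1137; area = 1137/2; boundary points = 1 + 1 + 1 + 5 + 1 = 9; strictly interior points = area - boundary/2 + 1 = 565; answer 565
Stage 4: B3 = 565; c = 2; f(2) = -3*(-34) - 3*(2) = 96; iterating: f(2)=96, f(3)=-186, f(4)=270, f(5)=-252, f(6)=-54, f(7)=918, f(8)=-2592, f(9)=5022, f(10)=-7290, f(11)=6804, f(12)=1458, f(13)=-24786, f(14)=69984, f(15)=-135594, f(16)=196830, f(17)=-183708; answer -183708

-183708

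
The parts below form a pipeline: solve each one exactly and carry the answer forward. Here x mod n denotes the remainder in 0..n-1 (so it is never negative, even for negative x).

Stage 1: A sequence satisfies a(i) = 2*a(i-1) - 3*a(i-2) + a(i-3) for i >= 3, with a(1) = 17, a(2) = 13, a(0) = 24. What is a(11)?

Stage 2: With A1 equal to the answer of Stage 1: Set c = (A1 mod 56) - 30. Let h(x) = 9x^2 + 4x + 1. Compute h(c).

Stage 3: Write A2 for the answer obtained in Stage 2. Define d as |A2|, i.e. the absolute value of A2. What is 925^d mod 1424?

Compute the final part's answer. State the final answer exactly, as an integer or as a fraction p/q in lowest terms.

Stage 1: a(3) = 2*(13) - 3*(17) + 1*(24) = -1; iterating: a(3)=-1, a(4)=-24, a(5)=-32, a(6)=7, a(7)=86, a(8)=119, a(9)=-13, a(10)=-297, a(11)=-436; answer -436
Stage 2: A1 = -436; c = -18; 9*(-18)^2 + 4*(-18)^1 + 1 = (2916) + (-72) + (1) = 2845; answer 2845
Stage 3: A2 = 2845; d = 2845; squarings mod 1424: 925^1=925, 925^2=1225, 925^4=1153, 925^8=817, 925^16=1057, 925^32=833, 925^64=401, 925^128=1313, 925^256=929, 925^512=97, 925^1024=865, 925^2048=625; 925^2845 = 925^1 * 925^4 * 925^8 * 925^16 * 925^256 * 925^512 * 925^2048 = 877 (mod 1424); answer 877

877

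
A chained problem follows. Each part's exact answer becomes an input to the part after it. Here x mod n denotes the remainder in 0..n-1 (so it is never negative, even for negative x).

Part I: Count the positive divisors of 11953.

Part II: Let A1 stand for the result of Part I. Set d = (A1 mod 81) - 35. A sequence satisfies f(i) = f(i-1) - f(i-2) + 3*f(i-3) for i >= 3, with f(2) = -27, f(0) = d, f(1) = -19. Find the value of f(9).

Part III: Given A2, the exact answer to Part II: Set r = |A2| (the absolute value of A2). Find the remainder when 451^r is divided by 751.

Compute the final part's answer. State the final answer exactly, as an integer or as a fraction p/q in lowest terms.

107

Part I: 11953 is prime, so its only divisors are 1 and 11953; count = 2; answer 2
Part II: A1 = 2; d = -33; f(3) = 1*(-27) - 1*(-19) + 3*(-33) = -107; iterating: f(3)=-107, f(4)=-137, f(5)=-111, f(6)=-295, f(7)=-595, f(8)=-633, f(9)=-923; answer -923
Part III: A2 = -923; r = 923; squarings mod 751: 451^1=451, 451^2=631, 451^4=131, 451^8=639, 451^16=528, 451^32=163, 451^64=284, 451^128=299, 451^256=32, 451^512=273; 451^923 = 451^1 * 451^2 * 451^8 * 451^16 * 451^128 * 451^256 * 451^512 = 107 (mod 751); answer 107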